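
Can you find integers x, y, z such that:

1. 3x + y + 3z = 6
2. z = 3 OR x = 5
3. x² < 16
Yes

Take x = 0, y = -3, z = 3. Substituting into each constraint:
  (1) 3(0) + (-3) + 3(3) = 6 ✓
  (2) z = 3, target 3 ✓ (first branch holds)
  (3) x² = (0)² = 0, and 0 < 16 ✓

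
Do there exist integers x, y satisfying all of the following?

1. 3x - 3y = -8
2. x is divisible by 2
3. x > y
No

Even the single constraint (3x - 3y = -8) is infeasible over the integers.

  - 3x - 3y = -8: every term on the left is divisible by 3, so the LHS ≡ 0 (mod 3), but the RHS -8 is not — no integer solution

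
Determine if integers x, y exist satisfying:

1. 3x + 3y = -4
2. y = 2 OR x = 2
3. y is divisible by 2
No

Even the single constraint (3x + 3y = -4) is infeasible over the integers.

  - 3x + 3y = -4: every term on the left is divisible by 3, so the LHS ≡ 0 (mod 3), but the RHS -4 is not — no integer solution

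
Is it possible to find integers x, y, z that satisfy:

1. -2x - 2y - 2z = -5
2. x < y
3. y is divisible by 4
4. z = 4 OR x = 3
No

Even the single constraint (-2x - 2y - 2z = -5) is infeasible over the integers.

  - -2x - 2y - 2z = -5: every term on the left is divisible by 2, so the LHS ≡ 0 (mod 2), but the RHS -5 is not — no integer solution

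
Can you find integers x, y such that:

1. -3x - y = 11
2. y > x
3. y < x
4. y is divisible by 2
No

A contradictory subset is {y > x, y < x}. No integer assignment can satisfy these jointly:

  - y > x: bounds one variable relative to another variable
  - y < x: bounds one variable relative to another variable

Direct contradiction: y > x and x > y cannot both hold.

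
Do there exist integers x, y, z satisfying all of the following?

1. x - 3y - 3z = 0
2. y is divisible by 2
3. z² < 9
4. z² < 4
Yes

Take x = 0, y = 0, z = 0. Substituting into each constraint:
  (1) 0 - 3(0) - 3(0) = 0 ✓
  (2) 0 = 2 × 0, remainder 0 ✓
  (3) z² = (0)² = 0, and 0 < 9 ✓
  (4) z² = (0)² = 0, and 0 < 4 ✓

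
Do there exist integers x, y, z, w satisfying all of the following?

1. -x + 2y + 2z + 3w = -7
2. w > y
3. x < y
Yes

Take x = -1, y = 0, z = -7, w = 2. Substituting into each constraint:
  (1) 1 + 2(0) + 2(-7) + 3(2) = -7 ✓
  (2) 2 > 0 ✓
  (3) -1 < 0 ✓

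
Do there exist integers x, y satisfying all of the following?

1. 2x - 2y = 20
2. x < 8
Yes

Take x = 0, y = -10. Substituting into each constraint:
  (1) 2(0) - 2(-10) = 20 ✓
  (2) 0 < 8 ✓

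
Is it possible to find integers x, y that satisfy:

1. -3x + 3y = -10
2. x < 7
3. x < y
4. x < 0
No

Even the single constraint (-3x + 3y = -10) is infeasible over the integers.

  - -3x + 3y = -10: every term on the left is divisible by 3, so the LHS ≡ 0 (mod 3), but the RHS -10 is not — no integer solution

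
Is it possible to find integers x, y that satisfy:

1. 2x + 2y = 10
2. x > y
Yes

Take x = 3, y = 2. Substituting into each constraint:
  (1) 2(3) + 2(2) = 10 ✓
  (2) 3 > 2 ✓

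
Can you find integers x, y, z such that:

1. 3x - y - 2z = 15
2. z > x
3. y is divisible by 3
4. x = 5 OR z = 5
Yes

Take x = 5, y = -12, z = 6. Substituting into each constraint:
  (1) 3(5) + 12 - 2(6) = 15 ✓
  (2) 6 > 5 ✓
  (3) -12 = 3 × -4, remainder 0 ✓
  (4) x = 5, target 5 ✓ (first branch holds)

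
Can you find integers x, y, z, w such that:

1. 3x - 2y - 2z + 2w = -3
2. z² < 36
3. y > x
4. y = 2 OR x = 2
Yes

Take x = 1, y = 2, z = 0, w = -1. Substituting into each constraint:
  (1) 3(1) - 2(2) - 2(0) + 2(-1) = -3 ✓
  (2) z² = (0)² = 0, and 0 < 36 ✓
  (3) 2 > 1 ✓
  (4) y = 2, target 2 ✓ (first branch holds)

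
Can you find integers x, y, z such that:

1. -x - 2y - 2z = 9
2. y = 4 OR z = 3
Yes

Take x = -17, y = 4, z = 0. Substituting into each constraint:
  (1) 17 - 2(4) - 2(0) = 9 ✓
  (2) y = 4, target 4 ✓ (first branch holds)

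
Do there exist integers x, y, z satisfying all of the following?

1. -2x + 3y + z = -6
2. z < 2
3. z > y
Yes

Take x = 0, y = -2, z = 0. Substituting into each constraint:
  (1) -2(0) + 3(-2) + 0 = -6 ✓
  (2) 0 < 2 ✓
  (3) 0 > -2 ✓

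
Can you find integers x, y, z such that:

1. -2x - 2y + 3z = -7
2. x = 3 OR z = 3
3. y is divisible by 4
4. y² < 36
Yes

Take x = 4, y = 4, z = 3. Substituting into each constraint:
  (1) -2(4) - 2(4) + 3(3) = -7 ✓
  (2) z = 3, target 3 ✓ (second branch holds)
  (3) 4 = 4 × 1, remainder 0 ✓
  (4) y² = (4)² = 16, and 16 < 36 ✓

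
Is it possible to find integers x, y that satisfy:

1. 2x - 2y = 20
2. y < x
Yes

Take x = 10, y = 0. Substituting into each constraint:
  (1) 2(10) - 2(0) = 20 ✓
  (2) 0 < 10 ✓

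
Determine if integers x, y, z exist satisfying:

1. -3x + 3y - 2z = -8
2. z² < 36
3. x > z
Yes

Take x = 2, y = 0, z = 1. Substituting into each constraint:
  (1) -3(2) + 3(0) - 2(1) = -8 ✓
  (2) z² = (1)² = 1, and 1 < 36 ✓
  (3) 2 > 1 ✓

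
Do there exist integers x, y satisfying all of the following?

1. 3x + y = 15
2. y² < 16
Yes

Take x = 5, y = 0. Substituting into each constraint:
  (1) 3(5) + 0 = 15 ✓
  (2) y² = (0)² = 0, and 0 < 16 ✓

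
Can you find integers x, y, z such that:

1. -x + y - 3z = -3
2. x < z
Yes

Take x = -1, y = -4, z = 0. Substituting into each constraint:
  (1) 1 + (-4) - 3(0) = -3 ✓
  (2) -1 < 0 ✓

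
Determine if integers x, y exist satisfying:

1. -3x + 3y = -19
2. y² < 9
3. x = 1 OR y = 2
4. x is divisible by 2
No

Even the single constraint (-3x + 3y = -19) is infeasible over the integers.

  - -3x + 3y = -19: every term on the left is divisible by 3, so the LHS ≡ 0 (mod 3), but the RHS -19 is not — no integer solution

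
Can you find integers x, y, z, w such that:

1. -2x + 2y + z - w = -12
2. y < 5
Yes

Take x = 0, y = 0, z = -12, w = 0. Substituting into each constraint:
  (1) -2(0) + 2(0) + (-12) + 0 = -12 ✓
  (2) 0 < 5 ✓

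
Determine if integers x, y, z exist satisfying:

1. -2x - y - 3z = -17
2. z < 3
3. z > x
Yes

Take x = -1, y = 19, z = 0. Substituting into each constraint:
  (1) -2(-1) + (-19) - 3(0) = -17 ✓
  (2) 0 < 3 ✓
  (3) 0 > -1 ✓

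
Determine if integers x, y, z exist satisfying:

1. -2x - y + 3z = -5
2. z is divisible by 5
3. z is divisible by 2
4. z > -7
Yes

Take x = 0, y = 5, z = 0. Substituting into each constraint:
  (1) -2(0) + (-5) + 3(0) = -5 ✓
  (2) 0 = 5 × 0, remainder 0 ✓
  (3) 0 = 2 × 0, remainder 0 ✓
  (4) 0 > -7 ✓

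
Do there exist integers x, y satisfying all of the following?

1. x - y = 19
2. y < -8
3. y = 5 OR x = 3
Yes

Take x = 3, y = -16. Substituting into each constraint:
  (1) 3 + 16 = 19 ✓
  (2) -16 < -8 ✓
  (3) x = 3, target 3 ✓ (second branch holds)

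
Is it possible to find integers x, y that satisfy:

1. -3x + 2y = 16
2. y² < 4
Yes

Take x = -6, y = -1. Substituting into each constraint:
  (1) -3(-6) + 2(-1) = 16 ✓
  (2) y² = (-1)² = 1, and 1 < 4 ✓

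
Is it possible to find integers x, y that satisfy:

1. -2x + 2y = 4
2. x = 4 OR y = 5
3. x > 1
Yes

Take x = 3, y = 5. Substituting into each constraint:
  (1) -2(3) + 2(5) = 4 ✓
  (2) y = 5, target 5 ✓ (second branch holds)
  (3) 3 > 1 ✓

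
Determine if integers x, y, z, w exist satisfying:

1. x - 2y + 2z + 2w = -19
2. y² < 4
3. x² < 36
Yes

Take x = 1, y = 0, z = -10, w = 0. Substituting into each constraint:
  (1) 1 - 2(0) + 2(-10) + 2(0) = -19 ✓
  (2) y² = (0)² = 0, and 0 < 4 ✓
  (3) x² = (1)² = 1, and 1 < 36 ✓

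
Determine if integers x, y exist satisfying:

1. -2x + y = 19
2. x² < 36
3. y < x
No

The full constraint system is jointly infeasible over the integers. Each constraint and what it forces:

  - -2x + y = 19: is a linear equation tying the variables together
  - x² < 36: restricts x to |x| ≤ 5
  - y < x: bounds one variable relative to another variable

Propagating the comparison: y < x and x ≤ 5 give y ≤ 4. Range argument: with x ∈ [-5, 5], y ∈ [−∞, 4], the left side of the equation is at most 14, but the right side is 19 > 14. No integer solution exists.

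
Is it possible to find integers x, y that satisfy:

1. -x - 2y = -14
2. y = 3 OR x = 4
Yes

Take x = 4, y = 5. Substituting into each constraint:
  (1) (-4) - 2(5) = -14 ✓
  (2) x = 4, target 4 ✓ (second branch holds)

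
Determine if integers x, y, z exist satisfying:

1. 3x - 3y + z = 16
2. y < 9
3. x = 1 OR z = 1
Yes

Take x = 1, y = -3, z = 4. Substituting into each constraint:
  (1) 3(1) - 3(-3) + 4 = 16 ✓
  (2) -3 < 9 ✓
  (3) x = 1, target 1 ✓ (first branch holds)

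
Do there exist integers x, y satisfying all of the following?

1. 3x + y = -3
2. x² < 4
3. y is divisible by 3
Yes

Take x = -1, y = 0. Substituting into each constraint:
  (1) 3(-1) + 0 = -3 ✓
  (2) x² = (-1)² = 1, and 1 < 4 ✓
  (3) 0 = 3 × 0, remainder 0 ✓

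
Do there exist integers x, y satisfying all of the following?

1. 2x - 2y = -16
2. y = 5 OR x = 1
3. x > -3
Yes

Take x = 1, y = 9. Substituting into each constraint:
  (1) 2(1) - 2(9) = -16 ✓
  (2) x = 1, target 1 ✓ (second branch holds)
  (3) 1 > -3 ✓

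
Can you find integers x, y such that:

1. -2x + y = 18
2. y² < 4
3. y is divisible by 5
Yes

Take x = -9, y = 0. Substituting into each constraint:
  (1) -2(-9) + 0 = 18 ✓
  (2) y² = (0)² = 0, and 0 < 4 ✓
  (3) 0 = 5 × 0, remainder 0 ✓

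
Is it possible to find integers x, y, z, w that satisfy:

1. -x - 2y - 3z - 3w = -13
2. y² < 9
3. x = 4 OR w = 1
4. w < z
Yes

Take x = 4, y = 0, z = 2, w = 1. Substituting into each constraint:
  (1) (-4) - 2(0) - 3(2) - 3(1) = -13 ✓
  (2) y² = (0)² = 0, and 0 < 9 ✓
  (3) x = 4, target 4 ✓ (first branch holds)
  (4) 1 < 2 ✓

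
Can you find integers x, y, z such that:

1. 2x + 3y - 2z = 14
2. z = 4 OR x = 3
Yes

Take x = 3, y = 4, z = 2. Substituting into each constraint:
  (1) 2(3) + 3(4) - 2(2) = 14 ✓
  (2) x = 3, target 3 ✓ (second branch holds)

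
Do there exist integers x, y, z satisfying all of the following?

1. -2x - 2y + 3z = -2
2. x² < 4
Yes

Take x = 0, y = 1, z = 0. Substituting into each constraint:
  (1) -2(0) - 2(1) + 3(0) = -2 ✓
  (2) x² = (0)² = 0, and 0 < 4 ✓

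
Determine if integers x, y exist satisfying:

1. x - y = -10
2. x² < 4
Yes

Take x = 0, y = 10. Substituting into each constraint:
  (1) 0 + (-10) = -10 ✓
  (2) x² = (0)² = 0, and 0 < 4 ✓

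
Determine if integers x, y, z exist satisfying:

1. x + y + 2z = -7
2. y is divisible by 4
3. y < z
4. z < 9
Yes

Take x = -9, y = 0, z = 1. Substituting into each constraint:
  (1) (-9) + 0 + 2(1) = -7 ✓
  (2) 0 = 4 × 0, remainder 0 ✓
  (3) 0 < 1 ✓
  (4) 1 < 9 ✓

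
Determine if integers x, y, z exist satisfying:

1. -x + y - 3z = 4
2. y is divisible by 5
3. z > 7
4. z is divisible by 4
Yes

Take x = -28, y = 0, z = 8. Substituting into each constraint:
  (1) 28 + 0 - 3(8) = 4 ✓
  (2) 0 = 5 × 0, remainder 0 ✓
  (3) 8 > 7 ✓
  (4) 8 = 4 × 2, remainder 0 ✓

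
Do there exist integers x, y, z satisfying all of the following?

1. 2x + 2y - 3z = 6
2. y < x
Yes

Take x = 2, y = 1, z = 0. Substituting into each constraint:
  (1) 2(2) + 2(1) - 3(0) = 6 ✓
  (2) 1 < 2 ✓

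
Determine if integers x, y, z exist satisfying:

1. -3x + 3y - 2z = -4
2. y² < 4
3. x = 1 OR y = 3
Yes

Take x = 1, y = 1, z = 2. Substituting into each constraint:
  (1) -3(1) + 3(1) - 2(2) = -4 ✓
  (2) y² = (1)² = 1, and 1 < 4 ✓
  (3) x = 1, target 1 ✓ (first branch holds)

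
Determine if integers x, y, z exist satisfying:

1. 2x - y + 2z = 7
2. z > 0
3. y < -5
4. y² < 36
No

A contradictory subset is {y < -5, y² < 36}. No integer assignment can satisfy these jointly:

  - y < -5: bounds one variable relative to a constant
  - y² < 36: restricts y to |y| ≤ 5

Direct contradiction: the bounds on y require y ≥ -5 and y ≤ -6 simultaneously, which is empty.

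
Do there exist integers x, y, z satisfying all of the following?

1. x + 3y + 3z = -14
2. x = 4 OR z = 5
Yes

Take x = 4, y = -6, z = 0. Substituting into each constraint:
  (1) 4 + 3(-6) + 3(0) = -14 ✓
  (2) x = 4, target 4 ✓ (first branch holds)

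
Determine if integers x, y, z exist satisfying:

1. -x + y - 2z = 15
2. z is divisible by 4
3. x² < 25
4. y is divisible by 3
Yes

Take x = 3, y = 18, z = 0. Substituting into each constraint:
  (1) (-3) + 18 - 2(0) = 15 ✓
  (2) 0 = 4 × 0, remainder 0 ✓
  (3) x² = (3)² = 9, and 9 < 25 ✓
  (4) 18 = 3 × 6, remainder 0 ✓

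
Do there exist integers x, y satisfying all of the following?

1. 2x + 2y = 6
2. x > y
Yes

Take x = 2, y = 1. Substituting into each constraint:
  (1) 2(2) + 2(1) = 6 ✓
  (2) 2 > 1 ✓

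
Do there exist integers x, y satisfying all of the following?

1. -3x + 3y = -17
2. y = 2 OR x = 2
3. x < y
No

Even the single constraint (-3x + 3y = -17) is infeasible over the integers.

  - -3x + 3y = -17: every term on the left is divisible by 3, so the LHS ≡ 0 (mod 3), but the RHS -17 is not — no integer solution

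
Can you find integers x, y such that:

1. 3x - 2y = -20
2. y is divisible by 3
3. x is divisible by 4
No

The full constraint system is jointly infeasible over the integers. Each constraint and what it forces:

  - 3x - 2y = -20: is a linear equation tying the variables together
  - y is divisible by 3: restricts y to multiples of 3
  - x is divisible by 4: restricts x to multiples of 4

Modular obstruction: writing x = 4x' and writing y = 3y', every remaining term of the linear equation is divisible by 6, so the left side is ≡ 0 (mod 6); but the right side -20 ≡ 4 (mod 6). No integers can satisfy it.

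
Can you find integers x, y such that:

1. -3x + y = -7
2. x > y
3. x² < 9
Yes

Take x = 0, y = -7. Substituting into each constraint:
  (1) -3(0) + (-7) = -7 ✓
  (2) 0 > -7 ✓
  (3) x² = (0)² = 0, and 0 < 9 ✓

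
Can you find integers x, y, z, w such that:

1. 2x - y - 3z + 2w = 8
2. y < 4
Yes

Take x = 1, y = 0, z = -2, w = 0. Substituting into each constraint:
  (1) 2(1) + 0 - 3(-2) + 2(0) = 8 ✓
  (2) 0 < 4 ✓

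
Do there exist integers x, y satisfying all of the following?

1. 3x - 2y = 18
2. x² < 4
Yes

Take x = 0, y = -9. Substituting into each constraint:
  (1) 3(0) - 2(-9) = 18 ✓
  (2) x² = (0)² = 0, and 0 < 4 ✓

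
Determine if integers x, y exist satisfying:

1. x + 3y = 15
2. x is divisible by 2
Yes

Take x = 0, y = 5. Substituting into each constraint:
  (1) 0 + 3(5) = 15 ✓
  (2) 0 = 2 × 0, remainder 0 ✓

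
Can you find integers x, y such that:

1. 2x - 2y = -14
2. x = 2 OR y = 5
Yes

Take x = -2, y = 5. Substituting into each constraint:
  (1) 2(-2) - 2(5) = -14 ✓
  (2) y = 5, target 5 ✓ (second branch holds)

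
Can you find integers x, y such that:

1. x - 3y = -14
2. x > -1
Yes

Take x = 1, y = 5. Substituting into each constraint:
  (1) 1 - 3(5) = -14 ✓
  (2) 1 > -1 ✓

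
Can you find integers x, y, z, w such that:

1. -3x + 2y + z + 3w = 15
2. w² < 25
Yes

Take x = 0, y = 0, z = 15, w = 0. Substituting into each constraint:
  (1) -3(0) + 2(0) + 15 + 3(0) = 15 ✓
  (2) w² = (0)² = 0, and 0 < 25 ✓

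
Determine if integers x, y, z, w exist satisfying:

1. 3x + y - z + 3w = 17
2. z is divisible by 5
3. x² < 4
Yes

Take x = 0, y = 2, z = 0, w = 5. Substituting into each constraint:
  (1) 3(0) + 2 + 0 + 3(5) = 17 ✓
  (2) 0 = 5 × 0, remainder 0 ✓
  (3) x² = (0)² = 0, and 0 < 4 ✓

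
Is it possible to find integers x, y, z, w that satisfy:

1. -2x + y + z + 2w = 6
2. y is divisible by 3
Yes

Take x = 0, y = 0, z = 6, w = 0. Substituting into each constraint:
  (1) -2(0) + 0 + 6 + 2(0) = 6 ✓
  (2) 0 = 3 × 0, remainder 0 ✓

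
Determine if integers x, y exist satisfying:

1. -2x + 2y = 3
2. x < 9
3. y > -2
No

Even the single constraint (-2x + 2y = 3) is infeasible over the integers.

  - -2x + 2y = 3: every term on the left is divisible by 2, so the LHS ≡ 0 (mod 2), but the RHS 3 is not — no integer solution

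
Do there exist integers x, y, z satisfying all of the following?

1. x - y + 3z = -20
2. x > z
Yes

Take x = 0, y = 17, z = -1. Substituting into each constraint:
  (1) 0 + (-17) + 3(-1) = -20 ✓
  (2) 0 > -1 ✓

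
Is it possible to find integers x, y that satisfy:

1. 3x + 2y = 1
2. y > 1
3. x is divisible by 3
Yes

Take x = -3, y = 5. Substituting into each constraint:
  (1) 3(-3) + 2(5) = 1 ✓
  (2) 5 > 1 ✓
  (3) -3 = 3 × -1, remainder 0 ✓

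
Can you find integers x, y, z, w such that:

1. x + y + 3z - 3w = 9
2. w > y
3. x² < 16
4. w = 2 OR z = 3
Yes

Take x = 1, y = -1, z = 3, w = 0. Substituting into each constraint:
  (1) 1 + (-1) + 3(3) - 3(0) = 9 ✓
  (2) 0 > -1 ✓
  (3) x² = (1)² = 1, and 1 < 16 ✓
  (4) z = 3, target 3 ✓ (second branch holds)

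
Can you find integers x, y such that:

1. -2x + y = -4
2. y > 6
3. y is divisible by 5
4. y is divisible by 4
Yes

Take x = 12, y = 20. Substituting into each constraint:
  (1) -2(12) + 20 = -4 ✓
  (2) 20 > 6 ✓
  (3) 20 = 5 × 4, remainder 0 ✓
  (4) 20 = 4 × 5, remainder 0 ✓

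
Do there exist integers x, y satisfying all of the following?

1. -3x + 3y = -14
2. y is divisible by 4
No

Even the single constraint (-3x + 3y = -14) is infeasible over the integers.

  - -3x + 3y = -14: every term on the left is divisible by 3, so the LHS ≡ 0 (mod 3), but the RHS -14 is not — no integer solution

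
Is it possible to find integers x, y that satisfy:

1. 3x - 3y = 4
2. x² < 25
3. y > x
No

Even the single constraint (3x - 3y = 4) is infeasible over the integers.

  - 3x - 3y = 4: every term on the left is divisible by 3, so the LHS ≡ 0 (mod 3), but the RHS 4 is not — no integer solution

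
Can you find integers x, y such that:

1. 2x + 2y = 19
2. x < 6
No

Even the single constraint (2x + 2y = 19) is infeasible over the integers.

  - 2x + 2y = 19: every term on the left is divisible by 2, so the LHS ≡ 0 (mod 2), but the RHS 19 is not — no integer solution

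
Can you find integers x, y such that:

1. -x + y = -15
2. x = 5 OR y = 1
Yes

Take x = 5, y = -10. Substituting into each constraint:
  (1) (-5) + (-10) = -15 ✓
  (2) x = 5, target 5 ✓ (first branch holds)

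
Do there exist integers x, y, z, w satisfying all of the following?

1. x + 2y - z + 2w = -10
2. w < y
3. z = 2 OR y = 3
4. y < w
No

A contradictory subset is {w < y, y < w}. No integer assignment can satisfy these jointly:

  - w < y: bounds one variable relative to another variable
  - y < w: bounds one variable relative to another variable

Direct contradiction: y > w and w > y cannot both hold.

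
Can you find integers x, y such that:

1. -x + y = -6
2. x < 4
Yes

Take x = 3, y = -3. Substituting into each constraint:
  (1) (-3) + (-3) = -6 ✓
  (2) 3 < 4 ✓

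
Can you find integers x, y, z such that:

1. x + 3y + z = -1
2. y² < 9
Yes

Take x = 0, y = 0, z = -1. Substituting into each constraint:
  (1) 0 + 3(0) + (-1) = -1 ✓
  (2) y² = (0)² = 0, and 0 < 9 ✓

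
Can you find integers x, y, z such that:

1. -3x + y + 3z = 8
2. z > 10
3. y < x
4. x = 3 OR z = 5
Yes

Take x = 3, y = -16, z = 11. Substituting into each constraint:
  (1) -3(3) + (-16) + 3(11) = 8 ✓
  (2) 11 > 10 ✓
  (3) -16 < 3 ✓
  (4) x = 3, target 3 ✓ (first branch holds)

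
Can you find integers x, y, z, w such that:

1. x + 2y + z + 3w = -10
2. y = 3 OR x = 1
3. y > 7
Yes

Take x = 1, y = 8, z = -27, w = 0. Substituting into each constraint:
  (1) 1 + 2(8) + (-27) + 3(0) = -10 ✓
  (2) x = 1, target 1 ✓ (second branch holds)
  (3) 8 > 7 ✓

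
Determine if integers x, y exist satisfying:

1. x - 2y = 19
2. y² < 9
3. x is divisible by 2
No

A contradictory subset is {x - 2y = 19, x is divisible by 2}. No integer assignment can satisfy these jointly:

  - x - 2y = 19: is a linear equation tying the variables together
  - x is divisible by 2: restricts x to multiples of 2

Modular obstruction: writing x = 2x', every remaining term of the linear equation is divisible by 2, so the left side is ≡ 0 (mod 2); but the right side 19 ≡ 1 (mod 2). No integers can satisfy it.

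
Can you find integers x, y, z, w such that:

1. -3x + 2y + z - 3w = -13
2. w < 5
Yes

Take x = 5, y = 0, z = 2, w = 0. Substituting into each constraint:
  (1) -3(5) + 2(0) + 2 - 3(0) = -13 ✓
  (2) 0 < 5 ✓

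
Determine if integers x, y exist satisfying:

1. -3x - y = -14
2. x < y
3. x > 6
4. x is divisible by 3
No

A contradictory subset is {-3x - y = -14, x < y, x > 6}. No integer assignment can satisfy these jointly:

  - -3x - y = -14: is a linear equation tying the variables together
  - x < y: bounds one variable relative to another variable
  - x > 6: bounds one variable relative to a constant

Propagating the comparison: y > x and x ≥ 7 give y ≥ 8. Range argument: with x ∈ [7, ∞], y ∈ [8, ∞], the left side of the equation is at most -29, but the right side is -14 > -29. No integer solution exists.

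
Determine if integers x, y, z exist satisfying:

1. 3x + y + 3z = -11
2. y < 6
Yes

Take x = -4, y = 1, z = 0. Substituting into each constraint:
  (1) 3(-4) + 1 + 3(0) = -11 ✓
  (2) 1 < 6 ✓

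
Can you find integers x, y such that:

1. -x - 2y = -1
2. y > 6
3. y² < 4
No

A contradictory subset is {y > 6, y² < 4}. No integer assignment can satisfy these jointly:

  - y > 6: bounds one variable relative to a constant
  - y² < 4: restricts y to |y| ≤ 1

Direct contradiction: the bounds on y require y ≥ 7 and y ≤ 1 simultaneously, which is empty.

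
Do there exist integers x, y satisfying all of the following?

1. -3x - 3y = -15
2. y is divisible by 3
Yes

Take x = 5, y = 0. Substituting into each constraint:
  (1) -3(5) - 3(0) = -15 ✓
  (2) 0 = 3 × 0, remainder 0 ✓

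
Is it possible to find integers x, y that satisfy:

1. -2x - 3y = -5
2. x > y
Yes

Take x = 4, y = -1. Substituting into each constraint:
  (1) -2(4) - 3(-1) = -5 ✓
  (2) 4 > -1 ✓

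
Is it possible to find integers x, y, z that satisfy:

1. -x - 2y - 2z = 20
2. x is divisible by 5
Yes

Take x = 0, y = 0, z = -10. Substituting into each constraint:
  (1) 0 - 2(0) - 2(-10) = 20 ✓
  (2) 0 = 5 × 0, remainder 0 ✓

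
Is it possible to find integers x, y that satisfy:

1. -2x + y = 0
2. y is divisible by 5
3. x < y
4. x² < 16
No

The full constraint system is jointly infeasible over the integers. Each constraint and what it forces:

  - -2x + y = 0: is a linear equation tying the variables together
  - y is divisible by 5: restricts y to multiples of 5
  - x < y: bounds one variable relative to another variable
  - x² < 16: restricts x to |x| ≤ 3

The bounds confine x to {-3, -2, -1, 0, 1, 2, 3}. For each value, substitute into the equation:
  • x = -3: the equation forces y = -6, but 5 does not divide -6.
  • x = -2: the equation forces y = -4, but 5 does not divide -4.
  • x = -1: the equation forces y = -2, but 5 does not divide -2.
  • x = 0: the equation forces y = 0, but y > x fails since 0 ≤ 0.
  • x = 1: the equation forces y = 2, but 5 does not divide 2.
  • x = 2: the equation forces y = 4, but 5 does not divide 4.
  • x = 3: the equation forces y = 6, but 5 does not divide 6.
Every case fails, so no integer solution exists.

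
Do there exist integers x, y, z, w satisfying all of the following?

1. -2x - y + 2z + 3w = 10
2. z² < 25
Yes

Take x = 0, y = 2, z = 0, w = 4. Substituting into each constraint:
  (1) -2(0) + (-2) + 2(0) + 3(4) = 10 ✓
  (2) z² = (0)² = 0, and 0 < 25 ✓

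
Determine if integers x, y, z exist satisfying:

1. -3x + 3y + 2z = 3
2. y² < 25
Yes

Take x = 0, y = 1, z = 0. Substituting into each constraint:
  (1) -3(0) + 3(1) + 2(0) = 3 ✓
  (2) y² = (1)² = 1, and 1 < 25 ✓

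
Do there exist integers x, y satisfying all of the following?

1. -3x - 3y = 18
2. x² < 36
Yes

Take x = 0, y = -6. Substituting into each constraint:
  (1) -3(0) - 3(-6) = 18 ✓
  (2) x² = (0)² = 0, and 0 < 36 ✓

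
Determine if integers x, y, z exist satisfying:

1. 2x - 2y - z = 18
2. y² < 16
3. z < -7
Yes

Take x = 0, y = 0, z = -18. Substituting into each constraint:
  (1) 2(0) - 2(0) + 18 = 18 ✓
  (2) y² = (0)² = 0, and 0 < 16 ✓
  (3) -18 < -7 ✓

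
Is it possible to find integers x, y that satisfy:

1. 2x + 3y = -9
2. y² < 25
Yes

Take x = 0, y = -3. Substituting into each constraint:
  (1) 2(0) + 3(-3) = -9 ✓
  (2) y² = (-3)² = 9, and 9 < 25 ✓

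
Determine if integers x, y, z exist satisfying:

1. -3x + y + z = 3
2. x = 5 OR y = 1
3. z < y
Yes

Take x = 5, y = 10, z = 8. Substituting into each constraint:
  (1) -3(5) + 10 + 8 = 3 ✓
  (2) x = 5, target 5 ✓ (first branch holds)
  (3) 8 < 10 ✓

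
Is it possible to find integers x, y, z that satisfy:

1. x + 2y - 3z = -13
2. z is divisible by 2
Yes

Take x = -13, y = 0, z = 0. Substituting into each constraint:
  (1) (-13) + 2(0) - 3(0) = -13 ✓
  (2) 0 = 2 × 0, remainder 0 ✓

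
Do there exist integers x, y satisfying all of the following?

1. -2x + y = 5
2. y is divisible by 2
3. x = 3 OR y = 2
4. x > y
No

A contradictory subset is {-2x + y = 5, x = 3 OR y = 2, x > y}. No integer assignment can satisfy these jointly:

  - -2x + y = 5: is a linear equation tying the variables together
  - x = 3 OR y = 2: forces a choice: either x = 3 or y = 2
  - x > y: bounds one variable relative to another variable

Split on the disjunction (x = 3 OR y = 2):
  • If x = 3: the equation forces y = 11, giving (x, y) = (3, 11), which violates x > y.
  • If y = 2: with y = 2, every remaining term of the linear equation is divisible by 2, so the left side is ≡ 0 (mod 2); but the right side 3 ≡ 1 (mod 2). No integers can satisfy it.
Both branches are infeasible, so the system has no integer solution.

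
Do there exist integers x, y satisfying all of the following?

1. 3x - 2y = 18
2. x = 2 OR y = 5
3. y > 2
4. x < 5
No

A contradictory subset is {3x - 2y = 18, y > 2, x < 5}. No integer assignment can satisfy these jointly:

  - 3x - 2y = 18: is a linear equation tying the variables together
  - y > 2: bounds one variable relative to a constant
  - x < 5: bounds one variable relative to a constant

Range argument: with x ∈ [−∞, 4], y ∈ [3, ∞], the left side of the equation is at most 6, but the right side is 18 > 6. No integer solution exists.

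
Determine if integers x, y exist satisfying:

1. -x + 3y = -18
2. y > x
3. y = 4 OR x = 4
No

The full constraint system is jointly infeasible over the integers. Each constraint and what it forces:

  - -x + 3y = -18: is a linear equation tying the variables together
  - y > x: bounds one variable relative to another variable
  - y = 4 OR x = 4: forces a choice: either y = 4 or x = 4

Split on the disjunction (y = 4 OR x = 4):
  • If y = 4: the equation forces x = 30, giving (y, x) = (4, 30), which violates y > x.
  • If x = 4: with x = 4, every remaining term of the linear equation is divisible by 3, so the left side is ≡ 0 (mod 3); but the right side -14 ≡ 1 (mod 3). No integers can satisfy it.
Both branches are infeasible, so the system has no integer solution.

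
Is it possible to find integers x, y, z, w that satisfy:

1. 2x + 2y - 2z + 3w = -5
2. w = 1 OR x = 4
Yes

Take x = 4, y = 1, z = 0, w = -5. Substituting into each constraint:
  (1) 2(4) + 2(1) - 2(0) + 3(-5) = -5 ✓
  (2) x = 4, target 4 ✓ (second branch holds)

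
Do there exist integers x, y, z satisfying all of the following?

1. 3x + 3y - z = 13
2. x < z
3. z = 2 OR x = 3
Yes

Take x = 3, y = 3, z = 5. Substituting into each constraint:
  (1) 3(3) + 3(3) + (-5) = 13 ✓
  (2) 3 < 5 ✓
  (3) x = 3, target 3 ✓ (second branch holds)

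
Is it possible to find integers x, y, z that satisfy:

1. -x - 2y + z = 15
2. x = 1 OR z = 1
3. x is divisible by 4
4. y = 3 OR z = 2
Yes

Take x = -20, y = 3, z = 1. Substituting into each constraint:
  (1) 20 - 2(3) + 1 = 15 ✓
  (2) z = 1, target 1 ✓ (second branch holds)
  (3) -20 = 4 × -5, remainder 0 ✓
  (4) y = 3, target 3 ✓ (first branch holds)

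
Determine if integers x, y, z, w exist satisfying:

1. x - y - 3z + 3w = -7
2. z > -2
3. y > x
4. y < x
No

A contradictory subset is {y > x, y < x}. No integer assignment can satisfy these jointly:

  - y > x: bounds one variable relative to another variable
  - y < x: bounds one variable relative to another variable

Direct contradiction: y > x and x > y cannot both hold.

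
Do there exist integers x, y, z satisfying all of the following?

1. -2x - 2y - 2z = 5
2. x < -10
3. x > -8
No

Even the single constraint (-2x - 2y - 2z = 5) is infeasible over the integers.

  - -2x - 2y - 2z = 5: every term on the left is divisible by 2, so the LHS ≡ 0 (mod 2), but the RHS 5 is not — no integer solution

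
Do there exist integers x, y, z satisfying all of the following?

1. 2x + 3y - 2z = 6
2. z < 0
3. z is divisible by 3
Yes

Take x = 0, y = 0, z = -3. Substituting into each constraint:
  (1) 2(0) + 3(0) - 2(-3) = 6 ✓
  (2) -3 < 0 ✓
  (3) -3 = 3 × -1, remainder 0 ✓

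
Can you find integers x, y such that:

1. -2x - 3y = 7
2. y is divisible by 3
Yes

Take x = 1, y = -3. Substituting into each constraint:
  (1) -2(1) - 3(-3) = 7 ✓
  (2) -3 = 3 × -1, remainder 0 ✓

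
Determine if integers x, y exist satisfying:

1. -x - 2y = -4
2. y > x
Yes

Take x = 0, y = 2. Substituting into each constraint:
  (1) 0 - 2(2) = -4 ✓
  (2) 2 > 0 ✓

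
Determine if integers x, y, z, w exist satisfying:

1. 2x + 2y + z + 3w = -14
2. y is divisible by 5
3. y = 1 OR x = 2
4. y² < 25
Yes

Take x = 2, y = 0, z = 3, w = -7. Substituting into each constraint:
  (1) 2(2) + 2(0) + 3 + 3(-7) = -14 ✓
  (2) 0 = 5 × 0, remainder 0 ✓
  (3) x = 2, target 2 ✓ (second branch holds)
  (4) y² = (0)² = 0, and 0 < 25 ✓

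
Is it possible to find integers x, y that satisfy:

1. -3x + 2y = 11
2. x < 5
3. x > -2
Yes

Take x = 1, y = 7. Substituting into each constraint:
  (1) -3(1) + 2(7) = 11 ✓
  (2) 1 < 5 ✓
  (3) 1 > -2 ✓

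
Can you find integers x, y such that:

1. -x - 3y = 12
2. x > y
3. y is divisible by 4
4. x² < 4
Yes

Take x = 0, y = -4. Substituting into each constraint:
  (1) 0 - 3(-4) = 12 ✓
  (2) 0 > -4 ✓
  (3) -4 = 4 × -1, remainder 0 ✓
  (4) x² = (0)² = 0, and 0 < 4 ✓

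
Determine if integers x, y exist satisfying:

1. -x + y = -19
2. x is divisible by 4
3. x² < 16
Yes

Take x = 0, y = -19. Substituting into each constraint:
  (1) 0 + (-19) = -19 ✓
  (2) 0 = 4 × 0, remainder 0 ✓
  (3) x² = (0)² = 0, and 0 < 16 ✓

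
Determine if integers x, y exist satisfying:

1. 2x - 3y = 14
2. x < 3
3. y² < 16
No

The full constraint system is jointly infeasible over the integers. Each constraint and what it forces:

  - 2x - 3y = 14: is a linear equation tying the variables together
  - x < 3: bounds one variable relative to a constant
  - y² < 16: restricts y to |y| ≤ 3

Range argument: with x ∈ [−∞, 2], y ∈ [-3, 3], the left side of the equation is at most 13, but the right side is 14 > 13. No integer solution exists.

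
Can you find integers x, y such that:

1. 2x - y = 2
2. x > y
Yes

Take x = 1, y = 0. Substituting into each constraint:
  (1) 2(1) + 0 = 2 ✓
  (2) 1 > 0 ✓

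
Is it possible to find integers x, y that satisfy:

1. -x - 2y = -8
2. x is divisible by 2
Yes

Take x = 0, y = 4. Substituting into each constraint:
  (1) 0 - 2(4) = -8 ✓
  (2) 0 = 2 × 0, remainder 0 ✓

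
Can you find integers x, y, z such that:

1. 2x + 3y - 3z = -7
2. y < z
Yes

Take x = -2, y = 0, z = 1. Substituting into each constraint:
  (1) 2(-2) + 3(0) - 3(1) = -7 ✓
  (2) 0 < 1 ✓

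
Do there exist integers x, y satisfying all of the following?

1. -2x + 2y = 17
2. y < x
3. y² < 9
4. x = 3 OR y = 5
No

Even the single constraint (-2x + 2y = 17) is infeasible over the integers.

  - -2x + 2y = 17: every term on the left is divisible by 2, so the LHS ≡ 0 (mod 2), but the RHS 17 is not — no integer solution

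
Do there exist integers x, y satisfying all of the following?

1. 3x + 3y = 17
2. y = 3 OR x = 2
No

Even the single constraint (3x + 3y = 17) is infeasible over the integers.

  - 3x + 3y = 17: every term on the left is divisible by 3, so the LHS ≡ 0 (mod 3), but the RHS 17 is not — no integer solution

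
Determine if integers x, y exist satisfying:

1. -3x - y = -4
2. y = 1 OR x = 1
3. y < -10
No

The full constraint system is jointly infeasible over the integers. Each constraint and what it forces:

  - -3x - y = -4: is a linear equation tying the variables together
  - y = 1 OR x = 1: forces a choice: either y = 1 or x = 1
  - y < -10: bounds one variable relative to a constant

Split on the disjunction (y = 1 OR x = 1):
  • If y = 1: this contradicts the bound y ≤ -11.
  • If x = 1: the equation forces y = 1, which contradicts the bound y ≤ -11.
Both branches are infeasible, so the system has no integer solution.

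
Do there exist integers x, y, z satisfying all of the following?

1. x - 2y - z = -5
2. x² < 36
Yes

Take x = 0, y = 0, z = 5. Substituting into each constraint:
  (1) 0 - 2(0) + (-5) = -5 ✓
  (2) x² = (0)² = 0, and 0 < 36 ✓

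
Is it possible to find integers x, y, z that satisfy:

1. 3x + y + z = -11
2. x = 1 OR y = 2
Yes

Take x = 1, y = 0, z = -14. Substituting into each constraint:
  (1) 3(1) + 0 + (-14) = -11 ✓
  (2) x = 1, target 1 ✓ (first branch holds)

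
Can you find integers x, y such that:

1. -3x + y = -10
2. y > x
Yes

Take x = 6, y = 8. Substituting into each constraint:
  (1) -3(6) + 8 = -10 ✓
  (2) 8 > 6 ✓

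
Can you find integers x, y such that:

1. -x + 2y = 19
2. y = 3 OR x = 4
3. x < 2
Yes

Take x = -13, y = 3. Substituting into each constraint:
  (1) 13 + 2(3) = 19 ✓
  (2) y = 3, target 3 ✓ (first branch holds)
  (3) -13 < 2 ✓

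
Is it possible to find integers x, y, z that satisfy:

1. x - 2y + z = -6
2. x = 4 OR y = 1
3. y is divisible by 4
Yes

Take x = 4, y = 4, z = -2. Substituting into each constraint:
  (1) 4 - 2(4) + (-2) = -6 ✓
  (2) x = 4, target 4 ✓ (first branch holds)
  (3) 4 = 4 × 1, remainder 0 ✓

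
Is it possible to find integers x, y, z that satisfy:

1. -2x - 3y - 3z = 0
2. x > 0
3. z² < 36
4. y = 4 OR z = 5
Yes

Take x = 3, y = -7, z = 5. Substituting into each constraint:
  (1) -2(3) - 3(-7) - 3(5) = 0 ✓
  (2) 3 > 0 ✓
  (3) z² = (5)² = 25, and 25 < 36 ✓
  (4) z = 5, target 5 ✓ (second branch holds)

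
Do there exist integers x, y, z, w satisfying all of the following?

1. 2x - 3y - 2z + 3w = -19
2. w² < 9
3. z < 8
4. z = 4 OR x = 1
Yes

Take x = 2, y = 5, z = 4, w = 0. Substituting into each constraint:
  (1) 2(2) - 3(5) - 2(4) + 3(0) = -19 ✓
  (2) w² = (0)² = 0, and 0 < 9 ✓
  (3) 4 < 8 ✓
  (4) z = 4, target 4 ✓ (first branch holds)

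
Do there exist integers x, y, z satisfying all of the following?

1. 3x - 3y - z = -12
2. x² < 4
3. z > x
Yes

Take x = 0, y = 3, z = 3. Substituting into each constraint:
  (1) 3(0) - 3(3) + (-3) = -12 ✓
  (2) x² = (0)² = 0, and 0 < 4 ✓
  (3) 3 > 0 ✓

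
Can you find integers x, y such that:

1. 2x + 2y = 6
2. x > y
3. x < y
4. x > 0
No

A contradictory subset is {x > y, x < y}. No integer assignment can satisfy these jointly:

  - x > y: bounds one variable relative to another variable
  - x < y: bounds one variable relative to another variable

Direct contradiction: x > y and y > x cannot both hold.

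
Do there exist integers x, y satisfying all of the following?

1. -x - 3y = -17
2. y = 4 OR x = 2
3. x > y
Yes

Take x = 5, y = 4. Substituting into each constraint:
  (1) (-5) - 3(4) = -17 ✓
  (2) y = 4, target 4 ✓ (first branch holds)
  (3) 5 > 4 ✓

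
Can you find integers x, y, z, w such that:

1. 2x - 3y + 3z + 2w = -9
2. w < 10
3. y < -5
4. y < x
Yes

Take x = 0, y = -6, z = 1, w = -15. Substituting into each constraint:
  (1) 2(0) - 3(-6) + 3(1) + 2(-15) = -9 ✓
  (2) -15 < 10 ✓
  (3) -6 < -5 ✓
  (4) -6 < 0 ✓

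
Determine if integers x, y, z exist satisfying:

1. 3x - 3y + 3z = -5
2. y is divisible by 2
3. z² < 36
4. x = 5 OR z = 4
No

Even the single constraint (3x - 3y + 3z = -5) is infeasible over the integers.

  - 3x - 3y + 3z = -5: every term on the left is divisible by 3, so the LHS ≡ 0 (mod 3), but the RHS -5 is not — no integer solution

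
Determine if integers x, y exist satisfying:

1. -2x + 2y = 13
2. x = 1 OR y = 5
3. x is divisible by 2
No

Even the single constraint (-2x + 2y = 13) is infeasible over the integers.

  - -2x + 2y = 13: every term on the left is divisible by 2, so the LHS ≡ 0 (mod 2), but the RHS 13 is not — no integer solution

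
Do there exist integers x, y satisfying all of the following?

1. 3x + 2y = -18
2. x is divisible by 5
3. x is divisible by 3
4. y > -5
Yes

Take x = -30, y = 36. Substituting into each constraint:
  (1) 3(-30) + 2(36) = -18 ✓
  (2) -30 = 5 × -6, remainder 0 ✓
  (3) -30 = 3 × -10, remainder 0 ✓
  (4) 36 > -5 ✓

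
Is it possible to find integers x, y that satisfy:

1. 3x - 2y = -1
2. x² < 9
Yes

Take x = 1, y = 2. Substituting into each constraint:
  (1) 3(1) - 2(2) = -1 ✓
  (2) x² = (1)² = 1, and 1 < 9 ✓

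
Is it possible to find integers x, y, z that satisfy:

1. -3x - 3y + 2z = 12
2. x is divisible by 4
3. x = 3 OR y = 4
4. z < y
Yes

Take x = -8, y = 4, z = 0. Substituting into each constraint:
  (1) -3(-8) - 3(4) + 2(0) = 12 ✓
  (2) -8 = 4 × -2, remainder 0 ✓
  (3) y = 4, target 4 ✓ (second branch holds)
  (4) 0 < 4 ✓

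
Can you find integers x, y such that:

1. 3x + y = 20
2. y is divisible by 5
Yes

Take x = 5, y = 5. Substituting into each constraint:
  (1) 3(5) + 5 = 20 ✓
  (2) 5 = 5 × 1, remainder 0 ✓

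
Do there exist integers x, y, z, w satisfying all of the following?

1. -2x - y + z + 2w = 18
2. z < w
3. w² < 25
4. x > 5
Yes

Take x = 6, y = -31, z = -1, w = 0. Substituting into each constraint:
  (1) -2(6) + 31 + (-1) + 2(0) = 18 ✓
  (2) -1 < 0 ✓
  (3) w² = (0)² = 0, and 0 < 25 ✓
  (4) 6 > 5 ✓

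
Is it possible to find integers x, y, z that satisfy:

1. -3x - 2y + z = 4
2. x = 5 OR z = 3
Yes

Take x = 5, y = -9, z = 1. Substituting into each constraint:
  (1) -3(5) - 2(-9) + 1 = 4 ✓
  (2) x = 5, target 5 ✓ (first branch holds)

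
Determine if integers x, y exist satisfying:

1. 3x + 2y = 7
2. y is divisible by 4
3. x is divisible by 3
Yes

Take x = -3, y = 8. Substituting into each constraint:
  (1) 3(-3) + 2(8) = 7 ✓
  (2) 8 = 4 × 2, remainder 0 ✓
  (3) -3 = 3 × -1, remainder 0 ✓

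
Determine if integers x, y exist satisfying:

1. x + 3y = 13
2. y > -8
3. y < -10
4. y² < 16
No

A contradictory subset is {y > -8, y < -10}. No integer assignment can satisfy these jointly:

  - y > -8: bounds one variable relative to a constant
  - y < -10: bounds one variable relative to a constant

Direct contradiction: the bounds on y require y ≥ -7 and y ≤ -11 simultaneously, which is empty.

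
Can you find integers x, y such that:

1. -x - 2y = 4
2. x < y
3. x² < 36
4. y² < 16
Yes

Take x = -2, y = -1. Substituting into each constraint:
  (1) 2 - 2(-1) = 4 ✓
  (2) -2 < -1 ✓
  (3) x² = (-2)² = 4, and 4 < 36 ✓
  (4) y² = (-1)² = 1, and 1 < 16 ✓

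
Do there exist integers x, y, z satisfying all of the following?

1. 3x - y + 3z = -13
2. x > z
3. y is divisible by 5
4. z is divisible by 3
Yes

Take x = 4, y = 25, z = 0. Substituting into each constraint:
  (1) 3(4) + (-25) + 3(0) = -13 ✓
  (2) 4 > 0 ✓
  (3) 25 = 5 × 5, remainder 0 ✓
  (4) 0 = 3 × 0, remainder 0 ✓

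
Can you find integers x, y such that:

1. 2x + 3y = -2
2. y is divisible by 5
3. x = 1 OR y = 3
No

A contradictory subset is {2x + 3y = -2, x = 1 OR y = 3}. No integer assignment can satisfy these jointly:

  - 2x + 3y = -2: is a linear equation tying the variables together
  - x = 1 OR y = 3: forces a choice: either x = 1 or y = 3

Split on the disjunction (x = 1 OR y = 3):
  • If x = 1: with x = 1, every remaining term of the linear equation is divisible by 3, so the left side is ≡ 0 (mod 3); but the right side -4 ≡ 2 (mod 3). No integers can satisfy it.
  • If y = 3: with y = 3, every remaining term of the linear equation is divisible by 2, so the left side is ≡ 0 (mod 2); but the right side -11 ≡ 1 (mod 2). No integers can satisfy it.
Both branches are infeasible, so the system has no integer solution.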